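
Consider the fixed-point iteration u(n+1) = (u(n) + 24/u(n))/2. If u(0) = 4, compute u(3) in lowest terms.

4801/980

u(1) = (4 + 24/4)/2 = 5.
u(2) = (5 + 24/5)/2 = 49/10.
u(3) = (49/10 + 24/(49/10))/2 = 4801/980.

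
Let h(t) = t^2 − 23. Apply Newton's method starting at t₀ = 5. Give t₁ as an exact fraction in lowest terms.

h'(t) = 2t.
h(5) = 2, h'(5) = 10, so t₁ = 5 − 2/10 = 24/5.

24/5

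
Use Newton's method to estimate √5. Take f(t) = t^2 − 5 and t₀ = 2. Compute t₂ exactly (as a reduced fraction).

161/72

f'(t) = 2t.
f(2) = −1, f'(2) = 4, so t₁ = 2 − (−1)/4 = 9/4.
f(9/4) = 1/16, f'(9/4) = 9/2, so t₂ = (9/4) − (1/16)/(9/2) = 161/72.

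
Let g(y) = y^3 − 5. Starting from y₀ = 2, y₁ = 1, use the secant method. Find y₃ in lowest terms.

443/247

g(2) = 3, g(1) = −4. y₂ = 1 − (−4)·(1 − 2)/((−4) − 3) = 11/7.
g(1) = −4, g(11/7) = −384/343. y₃ = (11/7) − (−384/343)·((11/7) − 1)/((−384/343) − (−4)) = 443/247.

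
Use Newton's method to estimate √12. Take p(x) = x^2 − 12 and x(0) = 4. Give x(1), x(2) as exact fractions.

x(1) = 7/2, x(2) = 97/28

p'(x) = 2x.
p(4) = 4, p'(4) = 8, so x(1) = 4 − 4/8 = 7/2.
p(7/2) = 1/4, p'(7/2) = 7, so x(2) = (7/2) − (1/4)/7 = 97/28.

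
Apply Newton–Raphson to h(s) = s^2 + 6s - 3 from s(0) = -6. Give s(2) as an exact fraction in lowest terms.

h'(s) = 2s + 6.
h(-6) = -3, h'(-6) = -6, so s(1) = (-6) - (-3)/(-6) = -13/2.
h(-13/2) = 1/4, h'(-13/2) = -7, so s(2) = (-13/2) - (1/4)/(-7) = -181/28.

-181/28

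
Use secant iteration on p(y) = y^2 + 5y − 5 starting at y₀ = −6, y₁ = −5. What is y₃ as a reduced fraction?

p(−6) = 1, p(−5) = −5. y₂ = (−5) − (−5)·((−5) − (−6))/((−5) − 1) = −35/6.
p(−5) = −5, p(−35/6) = −5/36. y₃ = (−35/6) − (−5/36)·((−35/6) − (−5))/((−5/36) − (−5)) = −41/7.

−41/7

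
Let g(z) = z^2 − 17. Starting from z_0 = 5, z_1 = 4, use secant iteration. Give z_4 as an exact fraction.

g(5) = 8, g(4) = −1. z_2 = 4 − (−1)·(4 − 5)/((−1) − 8) = 37/9.
g(4) = −1, g(37/9) = −8/81. z_3 = (37/9) − (−8/81)·((37/9) − 4)/((−8/81) − (−1)) = 301/73.
g(37/9) = −8/81, g(301/73) = 8/5329. z_4 = (301/73) − (8/5329)·((301/73) − (37/9))/((8/5329) − (−8/81)) = 11153/2705.

11153/2705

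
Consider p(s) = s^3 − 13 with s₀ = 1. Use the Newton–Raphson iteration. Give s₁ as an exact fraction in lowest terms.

5

p'(s) = 3s^2.
p(1) = −12, p'(1) = 3, so s₁ = 1 − (−12)/3 = 5.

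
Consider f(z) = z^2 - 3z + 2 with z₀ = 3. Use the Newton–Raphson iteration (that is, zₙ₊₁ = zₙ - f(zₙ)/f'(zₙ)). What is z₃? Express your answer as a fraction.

511/255

f'(z) = 2z - 3.
f(3) = 2, f'(3) = 3, so z₁ = 3 - 2/3 = 7/3.
f(7/3) = 4/9, f'(7/3) = 5/3, so z₂ = (7/3) - (4/9)/(5/3) = 31/15.
f(31/15) = 16/225, f'(31/15) = 17/15, so z₃ = (31/15) - (16/225)/(17/15) = 511/255.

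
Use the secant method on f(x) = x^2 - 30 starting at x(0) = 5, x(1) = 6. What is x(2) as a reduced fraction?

f(5) = -5, f(6) = 6. x(2) = 6 - 6·(6 - 5)/(6 - (-5)) = 60/11.

60/11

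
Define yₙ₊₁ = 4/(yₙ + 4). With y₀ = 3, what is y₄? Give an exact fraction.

y₁ = 4/(3 + 4) = 4/7.
y₂ = 4/(4/7 + 4) = 7/8.
y₃ = 4/(7/8 + 4) = 32/39.
y₄ = 4/(32/39 + 4) = 39/47.

39/47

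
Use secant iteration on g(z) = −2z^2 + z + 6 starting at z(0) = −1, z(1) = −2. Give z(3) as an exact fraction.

g(−1) = 3, g(−2) = −4. z(2) = (−2) − (−4)·((−2) − (−1))/((−4) − 3) = −10/7.
g(−2) = −4, g(−10/7) = 24/49. z(3) = (−10/7) − (24/49)·((−10/7) − (−2))/((24/49) − (−4)) = −82/55.

−82/55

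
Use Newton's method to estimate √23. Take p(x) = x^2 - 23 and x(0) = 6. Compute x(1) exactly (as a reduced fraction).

59/12

p'(x) = 2x.
p(6) = 13, p'(6) = 12, so x(1) = 6 - 13/12 = 59/12.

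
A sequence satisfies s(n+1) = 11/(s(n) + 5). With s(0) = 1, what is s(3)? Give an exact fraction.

451/271

s(1) = 11/(1 + 5) = 11/6.
s(2) = 11/(11/6 + 5) = 66/41.
s(3) = 11/(66/41 + 5) = 451/271.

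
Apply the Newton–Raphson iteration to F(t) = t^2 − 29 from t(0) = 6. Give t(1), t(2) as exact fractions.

t(1) = 65/12, t(2) = 8401/1560

F'(t) = 2t.
F(6) = 7, F'(6) = 12, so t(1) = 6 − 7/12 = 65/12.
F(65/12) = 49/144, F'(65/12) = 65/6, so t(2) = (65/12) − (49/144)/(65/6) = 8401/1560.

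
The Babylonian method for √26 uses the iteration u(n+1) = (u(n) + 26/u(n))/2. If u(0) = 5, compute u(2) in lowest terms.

u(1) = (5 + 26/5)/2 = 51/10.
u(2) = (51/10 + 26/(51/10))/2 = 5201/1020.

5201/1020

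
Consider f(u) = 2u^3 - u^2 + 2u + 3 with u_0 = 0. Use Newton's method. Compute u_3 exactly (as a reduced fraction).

-1659711/2064674

f'(u) = 6u^2 - 2u + 2.
f(0) = 3, f'(0) = 2, so u_1 = 0 - 3/2 = -3/2.
f(-3/2) = -9, f'(-3/2) = 37/2, so u_2 = (-3/2) - (-9)/(37/2) = -75/74.
f(-75/74) = -108216/50653, f'(-75/74) = 27901/2738, so u_3 = (-75/74) - (-108216/50653)/(27901/2738) = -1659711/2064674.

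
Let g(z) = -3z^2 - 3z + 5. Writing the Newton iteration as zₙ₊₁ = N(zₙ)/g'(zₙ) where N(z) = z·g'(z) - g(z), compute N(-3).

-32

g'(z) = -6z - 3.
N(z) = z·g'(z) - g(z) = z·(-6z - 3) - (-3z^2 - 3z + 5) = -3z^2 - 5.
N(-3) = -32.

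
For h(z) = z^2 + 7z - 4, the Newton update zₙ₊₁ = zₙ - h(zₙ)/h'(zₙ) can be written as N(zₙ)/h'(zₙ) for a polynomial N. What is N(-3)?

h'(z) = 2z + 7.
N(z) = z·h'(z) - h(z) = z·(2z + 7) - (z^2 + 7z - 4) = z^2 + 4.
N(-3) = 13.

13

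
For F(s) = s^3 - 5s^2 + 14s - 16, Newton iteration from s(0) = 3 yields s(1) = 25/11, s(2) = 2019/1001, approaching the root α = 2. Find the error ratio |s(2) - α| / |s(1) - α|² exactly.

s(1) - α = 25/11 - 2 = 3/11, so |s(1) - α| = 3/11.
s(2) - α = 2019/1001 - 2 = 17/1001, so |s(2) - α| = 17/1001.
|s(1) - α|² = 9/121.
Ratio = (17/1001) / (9/121) = 187/819.

187/819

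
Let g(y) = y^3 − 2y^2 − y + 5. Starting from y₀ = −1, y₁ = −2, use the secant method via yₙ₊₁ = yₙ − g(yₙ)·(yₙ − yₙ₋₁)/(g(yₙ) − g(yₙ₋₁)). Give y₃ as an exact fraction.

−290/217

g(−1) = 3, g(−2) = −9. y₂ = (−2) − (−9)·((−2) − (−1))/((−9) − 3) = −5/4.
g(−2) = −9, g(−5/4) = 75/64. y₃ = (−5/4) − (75/64)·((−5/4) − (−2))/((75/64) − (−9)) = −290/217.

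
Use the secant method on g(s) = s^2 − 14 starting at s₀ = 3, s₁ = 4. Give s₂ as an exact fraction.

g(3) = −5, g(4) = 2. s₂ = 4 − 2·(4 − 3)/(2 − (−5)) = 26/7.

26/7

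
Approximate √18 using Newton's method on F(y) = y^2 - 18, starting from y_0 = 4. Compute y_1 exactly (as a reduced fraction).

F'(y) = 2y.
F(4) = -2, F'(4) = 8, so y_1 = 4 - (-2)/8 = 17/4.

17/4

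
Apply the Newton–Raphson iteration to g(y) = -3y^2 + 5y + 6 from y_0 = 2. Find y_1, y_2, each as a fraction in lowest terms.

g'(y) = -6y + 5.
g(2) = 4, g'(2) = -7, so y_1 = 2 - 4/(-7) = 18/7.
g(18/7) = -48/49, g'(18/7) = -73/7, so y_2 = (18/7) - (-48/49)/(-73/7) = 1266/511.

y_1 = 18/7, y_2 = 1266/511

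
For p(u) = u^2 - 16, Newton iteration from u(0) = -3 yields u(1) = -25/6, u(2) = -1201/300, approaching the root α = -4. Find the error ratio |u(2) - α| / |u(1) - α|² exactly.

3/25

u(1) - α = -25/6 - (-4) = -25/6 + 4 = -1/6, so |u(1) - α| = 1/6.
u(2) - α = -1201/300 - (-4) = -1201/300 + 4 = -1/300, so |u(2) - α| = 1/300.
|u(1) - α|² = 1/36.
Ratio = (1/300) / (1/36) = 3/25.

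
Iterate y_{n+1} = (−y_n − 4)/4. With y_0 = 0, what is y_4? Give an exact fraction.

−51/64

y_1 = (−0 − 4)/4 = −1.
y_2 = (−(−1) − 4)/4 = −3/4.
y_3 = (−(−3/4) − 4)/4 = −13/16.
y_4 = (−(−13/16) − 4)/4 = −51/64.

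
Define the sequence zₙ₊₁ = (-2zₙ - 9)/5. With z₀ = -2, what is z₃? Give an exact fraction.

z₁ = (-2·(-2) - 9)/5 = -1.
z₂ = (-2·(-1) - 9)/5 = -7/5.
z₃ = (-2·(-7/5) - 9)/5 = -31/25.

-31/25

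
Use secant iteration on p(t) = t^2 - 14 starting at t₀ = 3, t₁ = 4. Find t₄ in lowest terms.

p(3) = -5, p(4) = 2. t₂ = 4 - 2·(4 - 3)/(2 - (-5)) = 26/7.
p(4) = 2, p(26/7) = -10/49. t₃ = (26/7) - (-10/49)·((26/7) - 4)/((-10/49) - 2) = 101/27.
p(26/7) = -10/49, p(101/27) = -5/729. t₄ = (101/27) - (-5/729)·((101/27) - (26/7))/((-5/729) - (-10/49)) = 5272/1409.

5272/1409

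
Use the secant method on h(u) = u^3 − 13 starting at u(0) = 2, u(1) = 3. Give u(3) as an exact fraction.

17593/7549

h(2) = −5, h(3) = 14. u(2) = 3 − 14·(3 − 2)/(14 − (−5)) = 43/19.
h(3) = 14, h(43/19) = −9660/6859. u(3) = (43/19) − (−9660/6859)·((43/19) − 3)/((−9660/6859) − 14) = 17593/7549.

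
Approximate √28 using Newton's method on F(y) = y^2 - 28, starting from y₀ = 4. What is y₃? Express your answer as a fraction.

F'(y) = 2y.
F(4) = -12, F'(4) = 8, so y₁ = 4 - (-12)/8 = 11/2.
F(11/2) = 9/4, F'(11/2) = 11, so y₂ = (11/2) - (9/4)/11 = 233/44.
F(233/44) = 81/1936, F'(233/44) = 233/22, so y₃ = (233/44) - (81/1936)/(233/22) = 108497/20504.

108497/20504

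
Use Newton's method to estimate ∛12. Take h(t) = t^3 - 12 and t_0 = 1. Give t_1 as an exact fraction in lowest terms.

14/3

h'(t) = 3t^2.
h(1) = -11, h'(1) = 3, so t_1 = 1 - (-11)/3 = 14/3.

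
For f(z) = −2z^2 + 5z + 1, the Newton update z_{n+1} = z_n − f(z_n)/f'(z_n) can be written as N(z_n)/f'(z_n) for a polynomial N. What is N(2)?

−9

f'(z) = −4z + 5.
N(z) = z·f'(z) − f(z) = z·(−4z + 5) − (−2z^2 + 5z + 1) = −2z^2 − 1.
N(2) = −9.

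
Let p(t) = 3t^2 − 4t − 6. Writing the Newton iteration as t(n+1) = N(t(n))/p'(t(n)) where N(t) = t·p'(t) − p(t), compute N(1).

p'(t) = 6t − 4.
N(t) = t·p'(t) − p(t) = t·(6t − 4) − (3t^2 − 4t − 6) = 3t^2 + 6.
N(1) = 9.

9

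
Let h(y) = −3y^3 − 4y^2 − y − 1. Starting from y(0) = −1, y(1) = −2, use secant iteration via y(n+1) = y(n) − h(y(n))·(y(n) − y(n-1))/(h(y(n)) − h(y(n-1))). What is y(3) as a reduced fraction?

−422/361

h(−1) = −1, h(−2) = 9. y(2) = (−2) − 9·((−2) − (−1))/(9 − (−1)) = −11/10.
h(−2) = 9, h(−11/10) = −747/1000. y(3) = (−11/10) − (−747/1000)·((−11/10) − (−2))/((−747/1000) − 9) = −422/361.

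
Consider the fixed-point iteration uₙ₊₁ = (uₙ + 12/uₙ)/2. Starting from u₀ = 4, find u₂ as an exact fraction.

97/28

u₁ = (4 + 12/4)/2 = 7/2.
u₂ = (7/2 + 12/(7/2))/2 = 97/28.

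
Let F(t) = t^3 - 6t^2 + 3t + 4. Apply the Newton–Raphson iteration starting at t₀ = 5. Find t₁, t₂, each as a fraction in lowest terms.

t₁ = 16/3, t₂ = 3476/657

F'(t) = 3t^2 - 12t + 3.
F(5) = -6, F'(5) = 18, so t₁ = 5 - (-6)/18 = 16/3.
F(16/3) = 28/27, F'(16/3) = 73/3, so t₂ = (16/3) - (28/27)/(73/3) = 3476/657.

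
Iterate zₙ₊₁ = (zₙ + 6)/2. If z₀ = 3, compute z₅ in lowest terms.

z₁ = (3 + 6)/2 = 9/2.
z₂ = ((9/2) + 6)/2 = 21/4.
z₃ = ((21/4) + 6)/2 = 45/8.
z₄ = ((45/8) + 6)/2 = 93/16.
z₅ = ((93/16) + 6)/2 = 189/32.

189/32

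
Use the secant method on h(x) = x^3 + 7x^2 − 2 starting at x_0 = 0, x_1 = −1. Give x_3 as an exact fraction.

−35/71

h(0) = −2, h(−1) = 4. x_2 = (−1) − 4·((−1) − 0)/(4 − (−2)) = −1/3.
h(−1) = 4, h(−1/3) = −34/27. x_3 = (−1/3) − (−34/27)·((−1/3) − (−1))/((−34/27) − 4) = −35/71.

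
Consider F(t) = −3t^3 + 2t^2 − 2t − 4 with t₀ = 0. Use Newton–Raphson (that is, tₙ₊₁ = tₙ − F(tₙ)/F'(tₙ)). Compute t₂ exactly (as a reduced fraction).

−30/23

F'(t) = −9t^2 + 4t − 2.
F(0) = −4, F'(0) = −2, so t₁ = 0 − (−4)/(−2) = −2.
F(−2) = 32, F'(−2) = −46, so t₂ = (−2) − 32/(−46) = −30/23.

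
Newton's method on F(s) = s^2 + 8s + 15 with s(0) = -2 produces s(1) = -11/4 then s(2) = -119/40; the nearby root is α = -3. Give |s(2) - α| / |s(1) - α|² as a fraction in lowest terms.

2/5

s(1) - α = -11/4 - (-3) = -11/4 + 3 = 1/4, so |s(1) - α| = 1/4.
s(2) - α = -119/40 - (-3) = -119/40 + 3 = 1/40, so |s(2) - α| = 1/40.
|s(1) - α|² = 1/16.
Ratio = (1/40) / (1/16) = 2/5.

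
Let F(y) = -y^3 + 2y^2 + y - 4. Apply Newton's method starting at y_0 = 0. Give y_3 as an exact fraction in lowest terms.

913444/403713

F'(y) = -3y^2 + 4y + 1.
F(0) = -4, F'(0) = 1, so y_1 = 0 - (-4)/1 = 4.
F(4) = -32, F'(4) = -31, so y_2 = 4 - (-32)/(-31) = 92/31.
F(92/31) = -284672/29791, F'(92/31) = -13023/961, so y_3 = (92/31) - (-284672/29791)/(-13023/961) = 913444/403713.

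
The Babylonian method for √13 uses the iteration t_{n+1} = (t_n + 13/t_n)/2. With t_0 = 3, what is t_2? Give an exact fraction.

119/33

t_1 = (3 + 13/3)/2 = 11/3.
t_2 = (11/3 + 13/(11/3))/2 = 119/33.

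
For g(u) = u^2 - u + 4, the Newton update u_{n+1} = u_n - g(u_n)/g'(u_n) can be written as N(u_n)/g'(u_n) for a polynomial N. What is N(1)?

g'(u) = 2u - 1.
N(u) = u·g'(u) - g(u) = u·(2u - 1) - (u^2 - u + 4) = u^2 - 4.
N(1) = -3.

-3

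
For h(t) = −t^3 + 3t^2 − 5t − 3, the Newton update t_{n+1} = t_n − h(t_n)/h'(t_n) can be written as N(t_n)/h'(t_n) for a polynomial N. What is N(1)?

h'(t) = −3t^2 + 6t − 5.
N(t) = t·h'(t) − h(t) = t·(−3t^2 + 6t − 5) − (−t^3 + 3t^2 − 5t − 3) = −2t^3 + 3t^2 + 3.
N(1) = 4.

4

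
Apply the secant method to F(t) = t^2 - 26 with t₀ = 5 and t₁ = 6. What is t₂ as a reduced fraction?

56/11

F(5) = -1, F(6) = 10. t₂ = 6 - 10·(6 - 5)/(10 - (-1)) = 56/11.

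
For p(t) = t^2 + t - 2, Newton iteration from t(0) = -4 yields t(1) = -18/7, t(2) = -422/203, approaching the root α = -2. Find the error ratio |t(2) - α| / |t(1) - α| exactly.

4/29

t(1) - α = -18/7 - (-2) = -18/7 + 2 = -4/7, so |t(1) - α| = 4/7.
t(2) - α = -422/203 - (-2) = -422/203 + 2 = -16/203, so |t(2) - α| = 16/203.
Ratio = (16/203) / (4/7) = 4/29.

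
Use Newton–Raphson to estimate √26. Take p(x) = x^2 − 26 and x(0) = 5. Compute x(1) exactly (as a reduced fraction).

p'(x) = 2x.
p(5) = −1, p'(5) = 10, so x(1) = 5 − (−1)/10 = 51/10.

51/10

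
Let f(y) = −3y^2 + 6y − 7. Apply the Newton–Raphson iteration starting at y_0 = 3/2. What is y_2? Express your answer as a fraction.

335/312

f'(y) = −6y + 6.
f(3/2) = −19/4, f'(3/2) = −3, so y_1 = (3/2) − (−19/4)/(−3) = −1/12.
f(−1/12) = −361/48, f'(−1/12) = 13/2, so y_2 = (−1/12) − (−361/48)/(13/2) = 335/312.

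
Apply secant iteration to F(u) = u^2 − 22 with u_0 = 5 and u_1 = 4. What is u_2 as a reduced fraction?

14/3

F(5) = 3, F(4) = −6. u_2 = 4 − (−6)·(4 − 5)/((−6) − 3) = 14/3.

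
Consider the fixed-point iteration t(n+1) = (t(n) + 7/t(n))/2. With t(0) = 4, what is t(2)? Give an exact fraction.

t(1) = (4 + 7/4)/2 = 23/8.
t(2) = (23/8 + 7/(23/8))/2 = 977/368.

977/368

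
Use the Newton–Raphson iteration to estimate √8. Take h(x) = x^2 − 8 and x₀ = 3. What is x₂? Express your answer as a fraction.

h'(x) = 2x.
h(3) = 1, h'(3) = 6, so x₁ = 3 − 1/6 = 17/6.
h(17/6) = 1/36, h'(17/6) = 17/3, so x₂ = (17/6) − (1/36)/(17/3) = 577/204.

577/204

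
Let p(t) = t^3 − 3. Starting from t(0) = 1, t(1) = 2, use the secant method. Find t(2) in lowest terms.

9/7

p(1) = −2, p(2) = 5. t(2) = 2 − 5·(2 − 1)/(5 − (−2)) = 9/7.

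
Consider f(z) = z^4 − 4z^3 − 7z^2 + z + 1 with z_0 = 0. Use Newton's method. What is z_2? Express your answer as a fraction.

−3

f'(z) = 4z^3 − 12z^2 − 14z + 1.
f(0) = 1, f'(0) = 1, so z_1 = 0 − 1/1 = −1.
f(−1) = −2, f'(−1) = −1, so z_2 = (−1) − (−2)/(−1) = −3.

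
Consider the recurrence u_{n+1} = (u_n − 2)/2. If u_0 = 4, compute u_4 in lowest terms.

−13/8

u_1 = (4 − 2)/2 = 1.
u_2 = (1 − 2)/2 = −1/2.
u_3 = ((−1/2) − 2)/2 = −5/4.
u_4 = ((−5/4) − 2)/2 = −13/8.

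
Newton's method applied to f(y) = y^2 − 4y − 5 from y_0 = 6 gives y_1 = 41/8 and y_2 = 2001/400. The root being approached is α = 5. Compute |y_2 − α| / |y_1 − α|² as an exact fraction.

4/25

y_1 − α = 41/8 − 5 = 1/8, so |y_1 − α| = 1/8.
y_2 − α = 2001/400 − 5 = 1/400, so |y_2 − α| = 1/400.
|y_1 − α|² = 1/64.
Ratio = (1/400) / (1/64) = 4/25.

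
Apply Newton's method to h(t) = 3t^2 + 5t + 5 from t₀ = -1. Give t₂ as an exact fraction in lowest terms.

h'(t) = 6t + 5.
h(-1) = 3, h'(-1) = -1, so t₁ = (-1) - 3/(-1) = 2.
h(2) = 27, h'(2) = 17, so t₂ = 2 - 27/17 = 7/17.

7/17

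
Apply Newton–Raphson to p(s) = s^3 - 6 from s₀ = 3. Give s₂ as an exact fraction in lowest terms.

10187/5400

p'(s) = 3s^2.
p(3) = 21, p'(3) = 27, so s₁ = 3 - 21/27 = 20/9.
p(20/9) = 3626/729, p'(20/9) = 400/27, so s₂ = (20/9) - (3626/729)/(400/27) = 10187/5400.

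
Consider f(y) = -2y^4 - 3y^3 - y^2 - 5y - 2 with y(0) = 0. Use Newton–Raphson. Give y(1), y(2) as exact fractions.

y(1) = -2/5, y(2) = -1294/3205

f'(y) = -8y^3 - 9y^2 - 2y - 5.
f(0) = -2, f'(0) = -5, so y(1) = 0 - (-2)/(-5) = -2/5.
f(-2/5) = -12/625, f'(-2/5) = -641/125, so y(2) = (-2/5) - (-12/625)/(-641/125) = -1294/3205.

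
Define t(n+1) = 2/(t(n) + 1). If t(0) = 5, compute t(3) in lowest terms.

t(1) = 2/(5 + 1) = 1/3.
t(2) = 2/(1/3 + 1) = 3/2.
t(3) = 2/(3/2 + 1) = 4/5.

4/5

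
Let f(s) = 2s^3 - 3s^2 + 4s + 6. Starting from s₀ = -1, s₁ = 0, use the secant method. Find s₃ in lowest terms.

-27/31

f(-1) = -3, f(0) = 6. s₂ = 0 - 6·(0 - (-1))/(6 - (-3)) = -2/3.
f(0) = 6, f(-2/3) = 38/27. s₃ = (-2/3) - (38/27)·((-2/3) - 0)/((38/27) - 6) = -27/31.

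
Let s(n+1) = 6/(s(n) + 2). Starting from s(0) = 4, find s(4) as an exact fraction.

12/7

s(1) = 6/(4 + 2) = 1.
s(2) = 6/(1 + 2) = 2.
s(3) = 6/(2 + 2) = 3/2.
s(4) = 6/(3/2 + 2) = 12/7.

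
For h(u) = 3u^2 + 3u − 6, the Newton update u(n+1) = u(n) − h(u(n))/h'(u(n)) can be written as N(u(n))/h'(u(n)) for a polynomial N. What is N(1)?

h'(u) = 6u + 3.
N(u) = u·h'(u) − h(u) = u·(6u + 3) − (3u^2 + 3u − 6) = 3u^2 + 6.
N(1) = 9.

9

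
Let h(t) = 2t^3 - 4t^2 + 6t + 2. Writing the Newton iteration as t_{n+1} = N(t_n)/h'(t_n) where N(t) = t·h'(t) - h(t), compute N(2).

h'(t) = 6t^2 - 8t + 6.
N(t) = t·h'(t) - h(t) = t·(6t^2 - 8t + 6) - (2t^3 - 4t^2 + 6t + 2) = 4t^3 - 4t^2 - 2.
N(2) = 14.

14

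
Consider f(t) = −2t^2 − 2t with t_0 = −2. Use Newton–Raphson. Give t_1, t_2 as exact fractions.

t_1 = −4/3, t_2 = −16/15

f'(t) = −4t − 2.
f(−2) = −4, f'(−2) = 6, so t_1 = (−2) − (−4)/6 = −4/3.
f(−4/3) = −8/9, f'(−4/3) = 10/3, so t_2 = (−4/3) − (−8/9)/(10/3) = −16/15.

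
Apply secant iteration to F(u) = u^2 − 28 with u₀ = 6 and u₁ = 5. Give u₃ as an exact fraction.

598/113

F(6) = 8, F(5) = −3. u₂ = 5 − (−3)·(5 − 6)/((−3) − 8) = 58/11.
F(5) = −3, F(58/11) = −24/121. u₃ = (58/11) − (−24/121)·((58/11) − 5)/((−24/121) − (−3)) = 598/113.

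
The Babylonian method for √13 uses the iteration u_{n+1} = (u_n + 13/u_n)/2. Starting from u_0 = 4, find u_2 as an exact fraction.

u_1 = (4 + 13/4)/2 = 29/8.
u_2 = (29/8 + 13/(29/8))/2 = 1673/464.

1673/464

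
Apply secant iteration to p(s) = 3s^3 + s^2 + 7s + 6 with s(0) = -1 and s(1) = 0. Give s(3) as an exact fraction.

p(-1) = -3, p(0) = 6. s(2) = 0 - 6·(0 - (-1))/(6 - (-3)) = -2/3.
p(0) = 6, p(-2/3) = 8/9. s(3) = (-2/3) - (8/9)·((-2/3) - 0)/((8/9) - 6) = -18/23.

-18/23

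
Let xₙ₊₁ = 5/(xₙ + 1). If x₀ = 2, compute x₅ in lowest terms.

x₁ = 5/(2 + 1) = 5/3.
x₂ = 5/(5/3 + 1) = 15/8.
x₃ = 5/(15/8 + 1) = 40/23.
x₄ = 5/(40/23 + 1) = 115/63.
x₅ = 5/(115/63 + 1) = 315/178.

315/178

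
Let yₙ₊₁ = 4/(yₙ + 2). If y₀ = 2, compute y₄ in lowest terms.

y₁ = 4/(2 + 2) = 1.
y₂ = 4/(1 + 2) = 4/3.
y₃ = 4/(4/3 + 2) = 6/5.
y₄ = 4/(6/5 + 2) = 5/4.

5/4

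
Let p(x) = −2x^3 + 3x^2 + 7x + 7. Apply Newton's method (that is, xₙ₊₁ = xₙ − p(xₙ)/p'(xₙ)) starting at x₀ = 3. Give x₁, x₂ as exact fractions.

x₁ = 88/29, x₂ = 2222883/732685

p'(x) = −6x^2 + 6x + 7.
p(3) = 1, p'(3) = −29, so x₁ = 3 − 1/(−29) = 88/29.
p(88/29) = −437/24389, p'(88/29) = −25265/841, so x₂ = (88/29) − (−437/24389)/(−25265/841) = 2222883/732685.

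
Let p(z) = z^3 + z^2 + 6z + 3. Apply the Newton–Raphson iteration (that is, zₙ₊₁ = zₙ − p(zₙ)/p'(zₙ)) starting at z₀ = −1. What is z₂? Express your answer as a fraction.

p'(z) = 3z^2 + 2z + 6.
p(−1) = −3, p'(−1) = 7, so z₁ = (−1) − (−3)/7 = −4/7.
p(−4/7) = −99/343, p'(−4/7) = 286/49, so z₂ = (−4/7) − (−99/343)/(286/49) = −95/182.

−95/182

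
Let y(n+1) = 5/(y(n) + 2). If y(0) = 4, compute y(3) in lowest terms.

85/64

y(1) = 5/(4 + 2) = 5/6.
y(2) = 5/(5/6 + 2) = 30/17.
y(3) = 5/(30/17 + 2) = 85/64.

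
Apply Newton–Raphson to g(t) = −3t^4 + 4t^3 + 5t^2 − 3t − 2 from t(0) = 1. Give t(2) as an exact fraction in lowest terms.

14054/16401

g'(t) = −12t^3 + 12t^2 + 10t − 3.
g(1) = 1, g'(1) = 7, so t(1) = 1 − 1/7 = 6/7.
g(6/7) = 4/2401, g'(6/7) = 2343/343, so t(2) = (6/7) − (4/2401)/(2343/343) = 14054/16401.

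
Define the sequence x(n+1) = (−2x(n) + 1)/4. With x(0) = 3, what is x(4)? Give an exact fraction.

x(1) = (−2·3 + 1)/4 = −5/4.
x(2) = (−2·(−5/4) + 1)/4 = 7/8.
x(3) = (−2·(7/8) + 1)/4 = −3/16.
x(4) = (−2·(−3/16) + 1)/4 = 11/32.

11/32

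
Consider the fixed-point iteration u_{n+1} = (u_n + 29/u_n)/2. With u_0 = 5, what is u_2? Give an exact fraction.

727/135

u_1 = (5 + 29/5)/2 = 27/5.
u_2 = (27/5 + 29/(27/5))/2 = 727/135.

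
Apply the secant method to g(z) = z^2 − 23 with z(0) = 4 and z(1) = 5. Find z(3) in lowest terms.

g(4) = −7, g(5) = 2. z(2) = 5 − 2·(5 − 4)/(2 − (−7)) = 43/9.
g(5) = 2, g(43/9) = −14/81. z(3) = (43/9) − (−14/81)·((43/9) − 5)/((−14/81) − 2) = 211/44.

211/44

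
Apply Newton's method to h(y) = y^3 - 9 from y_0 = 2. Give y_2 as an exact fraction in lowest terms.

h'(y) = 3y^2.
h(2) = -1, h'(2) = 12, so y_1 = 2 - (-1)/12 = 25/12.
h(25/12) = 73/1728, h'(25/12) = 625/48, so y_2 = (25/12) - (73/1728)/(625/48) = 23401/11250.

23401/11250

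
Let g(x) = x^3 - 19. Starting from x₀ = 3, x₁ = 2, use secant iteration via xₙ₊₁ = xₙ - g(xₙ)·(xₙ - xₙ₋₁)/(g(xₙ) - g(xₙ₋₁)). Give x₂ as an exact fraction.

49/19

g(3) = 8, g(2) = -11. x₂ = 2 - (-11)·(2 - 3)/((-11) - 8) = 49/19.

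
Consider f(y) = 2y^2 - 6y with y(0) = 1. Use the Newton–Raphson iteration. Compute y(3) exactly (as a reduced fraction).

f'(y) = 4y - 6.
f(1) = -4, f'(1) = -2, so y(1) = 1 - (-4)/(-2) = -1.
f(-1) = 8, f'(-1) = -10, so y(2) = (-1) - 8/(-10) = -1/5.
f(-1/5) = 32/25, f'(-1/5) = -34/5, so y(3) = (-1/5) - (32/25)/(-34/5) = -1/85.

-1/85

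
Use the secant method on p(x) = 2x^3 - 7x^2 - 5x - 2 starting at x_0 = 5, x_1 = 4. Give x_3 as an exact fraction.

6223/1495

p(5) = 48, p(4) = -6. x_2 = 4 - (-6)·(4 - 5)/((-6) - 48) = 37/9.
p(4) = -6, p(37/9) = -1384/729. x_3 = (37/9) - (-1384/729)·((37/9) - 4)/((-1384/729) - (-6)) = 6223/1495.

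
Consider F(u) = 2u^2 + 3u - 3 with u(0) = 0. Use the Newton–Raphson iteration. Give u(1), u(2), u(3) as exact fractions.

u(1) = 1, u(2) = 5/7, u(3) = 197/287

F'(u) = 4u + 3.
F(0) = -3, F'(0) = 3, so u(1) = 0 - (-3)/3 = 1.
F(1) = 2, F'(1) = 7, so u(2) = 1 - 2/7 = 5/7.
F(5/7) = 8/49, F'(5/7) = 41/7, so u(3) = (5/7) - (8/49)/(41/7) = 197/287.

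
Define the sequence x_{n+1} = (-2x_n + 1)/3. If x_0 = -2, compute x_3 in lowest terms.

23/27

x_1 = (-2·(-2) + 1)/3 = 5/3.
x_2 = (-2·(5/3) + 1)/3 = -7/9.
x_3 = (-2·(-7/9) + 1)/3 = 23/27.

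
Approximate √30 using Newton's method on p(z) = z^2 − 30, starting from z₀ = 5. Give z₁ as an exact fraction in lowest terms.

11/2

p'(z) = 2z.
p(5) = −5, p'(5) = 10, so z₁ = 5 − (−5)/10 = 11/2.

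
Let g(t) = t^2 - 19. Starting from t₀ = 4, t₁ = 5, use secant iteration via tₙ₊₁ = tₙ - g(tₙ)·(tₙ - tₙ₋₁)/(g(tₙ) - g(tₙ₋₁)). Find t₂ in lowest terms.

13/3

g(4) = -3, g(5) = 6. t₂ = 5 - 6·(5 - 4)/(6 - (-3)) = 13/3.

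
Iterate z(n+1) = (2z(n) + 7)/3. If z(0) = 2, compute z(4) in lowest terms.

z(1) = (2·2 + 7)/3 = 11/3.
z(2) = (2·(11/3) + 7)/3 = 43/9.
z(3) = (2·(43/9) + 7)/3 = 149/27.
z(4) = (2·(149/27) + 7)/3 = 487/81.

487/81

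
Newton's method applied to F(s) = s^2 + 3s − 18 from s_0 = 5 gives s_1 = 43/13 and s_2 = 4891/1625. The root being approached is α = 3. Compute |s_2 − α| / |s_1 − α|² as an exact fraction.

13/125

s_1 − α = 43/13 − 3 = 4/13, so |s_1 − α| = 4/13.
s_2 − α = 4891/1625 − 3 = 16/1625, so |s_2 − α| = 16/1625.
|s_1 − α|² = 16/169.
Ratio = (16/1625) / (16/169) = 13/125.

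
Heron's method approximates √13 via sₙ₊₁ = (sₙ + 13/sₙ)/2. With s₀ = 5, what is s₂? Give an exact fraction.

s₁ = (5 + 13/5)/2 = 19/5.
s₂ = (19/5 + 13/(19/5))/2 = 343/95.

343/95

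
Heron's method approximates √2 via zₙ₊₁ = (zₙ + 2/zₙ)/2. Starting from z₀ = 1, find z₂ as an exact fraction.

z₁ = (1 + 2/1)/2 = 3/2.
z₂ = (3/2 + 2/(3/2))/2 = 17/12.

17/12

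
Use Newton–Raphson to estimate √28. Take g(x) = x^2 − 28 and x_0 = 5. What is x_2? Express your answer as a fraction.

g'(x) = 2x.
g(5) = −3, g'(5) = 10, so x_1 = 5 − (−3)/10 = 53/10.
g(53/10) = 9/100, g'(53/10) = 53/5, so x_2 = (53/10) − (9/100)/(53/5) = 5609/1060.

5609/1060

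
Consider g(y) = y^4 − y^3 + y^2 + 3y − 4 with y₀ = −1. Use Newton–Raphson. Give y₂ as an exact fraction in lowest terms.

−529/367

g'(y) = 4y^3 − 3y^2 + 2y + 3.
g(−1) = −4, g'(−1) = −6, so y₁ = (−1) − (−4)/(−6) = −5/3.
g(−5/3) = 496/81, g'(−5/3) = −734/27, so y₂ = (−5/3) − (496/81)/(−734/27) = −529/367.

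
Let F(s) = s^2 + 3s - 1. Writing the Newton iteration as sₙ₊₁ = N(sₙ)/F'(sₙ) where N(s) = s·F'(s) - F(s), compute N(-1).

2

F'(s) = 2s + 3.
N(s) = s·F'(s) - F(s) = s·(2s + 3) - (s^2 + 3s - 1) = s^2 + 1.
N(-1) = 2.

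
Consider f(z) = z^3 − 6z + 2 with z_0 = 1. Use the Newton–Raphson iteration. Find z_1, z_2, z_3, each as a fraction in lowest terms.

z_1 = 0, z_2 = 1/3, z_3 = 52/153

f'(z) = 3z^2 − 6.
f(1) = −3, f'(1) = −3, so z_1 = 1 − (−3)/(−3) = 0.
f(0) = 2, f'(0) = −6, so z_2 = 0 − 2/(−6) = 1/3.
f(1/3) = 1/27, f'(1/3) = −17/3, so z_3 = (1/3) − (1/27)/(−17/3) = 52/153.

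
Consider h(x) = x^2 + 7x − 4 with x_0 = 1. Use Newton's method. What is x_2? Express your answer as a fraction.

349/657

h'(x) = 2x + 7.
h(1) = 4, h'(1) = 9, so x_1 = 1 − 4/9 = 5/9.
h(5/9) = 16/81, h'(5/9) = 73/9, so x_2 = (5/9) − (16/81)/(73/9) = 349/657.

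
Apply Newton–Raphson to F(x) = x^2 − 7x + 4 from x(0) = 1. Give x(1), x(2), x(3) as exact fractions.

x(1) = 3/5, x(2) = 91/145, x(3) = 75819/120785

F'(x) = 2x − 7.
F(1) = −2, F'(1) = −5, so x(1) = 1 − (−2)/(−5) = 3/5.
F(3/5) = 4/25, F'(3/5) = −29/5, so x(2) = (3/5) − (4/25)/(−29/5) = 91/145.
F(91/145) = 16/21025, F'(91/145) = −833/145, so x(3) = (91/145) − (16/21025)/(−833/145) = 75819/120785.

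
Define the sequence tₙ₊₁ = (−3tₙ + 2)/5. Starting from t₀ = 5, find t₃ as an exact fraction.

−97/125

t₁ = (−3·5 + 2)/5 = −13/5.
t₂ = (−3·(−13/5) + 2)/5 = 49/25.
t₃ = (−3·(49/25) + 2)/5 = −97/125.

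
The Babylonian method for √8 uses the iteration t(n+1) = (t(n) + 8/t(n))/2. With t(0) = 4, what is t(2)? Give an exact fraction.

17/6

t(1) = (4 + 8/4)/2 = 3.
t(2) = (3 + 8/3)/2 = 17/6.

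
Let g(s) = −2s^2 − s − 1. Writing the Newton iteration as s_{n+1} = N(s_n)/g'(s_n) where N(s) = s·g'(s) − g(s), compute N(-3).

g'(s) = −4s − 1.
N(s) = s·g'(s) − g(s) = s·(−4s − 1) − (−2s^2 − s − 1) = −2s^2 + 1.
N(-3) = −17.

−17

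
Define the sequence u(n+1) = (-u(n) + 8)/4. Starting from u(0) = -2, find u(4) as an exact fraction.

203/128

u(1) = (-(-2) + 8)/4 = 5/2.
u(2) = (-(5/2) + 8)/4 = 11/8.
u(3) = (-(11/8) + 8)/4 = 53/32.
u(4) = (-(53/32) + 8)/4 = 203/128.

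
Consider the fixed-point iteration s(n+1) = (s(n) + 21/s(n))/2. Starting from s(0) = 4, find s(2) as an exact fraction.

2713/592

s(1) = (4 + 21/4)/2 = 37/8.
s(2) = (37/8 + 21/(37/8))/2 = 2713/592.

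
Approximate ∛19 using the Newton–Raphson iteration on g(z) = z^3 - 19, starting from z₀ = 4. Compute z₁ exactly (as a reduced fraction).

49/16

g'(z) = 3z^2.
g(4) = 45, g'(4) = 48, so z₁ = 4 - 45/48 = 49/16.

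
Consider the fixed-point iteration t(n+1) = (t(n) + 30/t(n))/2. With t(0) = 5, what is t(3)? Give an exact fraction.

116161/21208

t(1) = (5 + 30/5)/2 = 11/2.
t(2) = (11/2 + 30/(11/2))/2 = 241/44.
t(3) = (241/44 + 30/(241/44))/2 = 116161/21208.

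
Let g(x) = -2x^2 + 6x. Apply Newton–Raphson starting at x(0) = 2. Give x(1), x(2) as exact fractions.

x(1) = 4, x(2) = 16/5

g'(x) = -4x + 6.
g(2) = 4, g'(2) = -2, so x(1) = 2 - 4/(-2) = 4.
g(4) = -8, g'(4) = -10, so x(2) = 4 - (-8)/(-10) = 16/5.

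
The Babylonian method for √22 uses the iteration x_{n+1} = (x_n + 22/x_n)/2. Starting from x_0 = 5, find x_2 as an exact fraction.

4409/940

x_1 = (5 + 22/5)/2 = 47/10.
x_2 = (47/10 + 22/(47/10))/2 = 4409/940.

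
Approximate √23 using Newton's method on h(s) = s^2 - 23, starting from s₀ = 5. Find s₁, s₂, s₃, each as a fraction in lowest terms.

h'(s) = 2s.
h(5) = 2, h'(5) = 10, so s₁ = 5 - 2/10 = 24/5.
h(24/5) = 1/25, h'(24/5) = 48/5, so s₂ = (24/5) - (1/25)/(48/5) = 1151/240.
h(1151/240) = 1/57600, h'(1151/240) = 1151/120, so s₃ = (1151/240) - (1/57600)/(1151/120) = 2649601/552480.

s₁ = 24/5, s₂ = 1151/240, s₃ = 2649601/552480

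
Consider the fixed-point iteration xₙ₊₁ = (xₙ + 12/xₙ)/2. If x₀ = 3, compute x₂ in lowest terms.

x₁ = (3 + 12/3)/2 = 7/2.
x₂ = (7/2 + 12/(7/2))/2 = 97/28.

97/28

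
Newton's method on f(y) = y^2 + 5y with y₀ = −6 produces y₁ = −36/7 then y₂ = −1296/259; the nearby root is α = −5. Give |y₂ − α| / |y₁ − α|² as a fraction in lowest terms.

7/37

y₁ − α = −36/7 − (−5) = −36/7 + 5 = −1/7, so |y₁ − α| = 1/7.
y₂ − α = −1296/259 − (−5) = −1296/259 + 5 = −1/259, so |y₂ − α| = 1/259.
|y₁ − α|² = 1/49.
Ratio = (1/259) / (1/49) = 7/37.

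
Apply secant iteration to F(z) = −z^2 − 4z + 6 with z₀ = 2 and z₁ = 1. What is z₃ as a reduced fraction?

50/43

F(2) = −6, F(1) = 1. z₂ = 1 − 1·(1 − 2)/(1 − (−6)) = 8/7.
F(1) = 1, F(8/7) = 6/49. z₃ = (8/7) − (6/49)·((8/7) − 1)/((6/49) − 1) = 50/43.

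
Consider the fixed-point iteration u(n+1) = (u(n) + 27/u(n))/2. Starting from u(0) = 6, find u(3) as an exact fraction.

56451/10864

u(1) = (6 + 27/6)/2 = 21/4.
u(2) = (21/4 + 27/(21/4))/2 = 291/56.
u(3) = (291/56 + 27/(291/56))/2 = 56451/10864.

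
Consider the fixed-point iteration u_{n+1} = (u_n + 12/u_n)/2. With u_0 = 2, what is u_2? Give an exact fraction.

u_1 = (2 + 12/2)/2 = 4.
u_2 = (4 + 12/4)/2 = 7/2.

7/2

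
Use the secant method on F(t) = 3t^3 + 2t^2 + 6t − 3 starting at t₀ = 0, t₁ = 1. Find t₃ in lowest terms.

F(0) = −3, F(1) = 8. t₂ = 1 − 8·(1 − 0)/(8 − (−3)) = 3/11.
F(1) = 8, F(3/11) = −1536/1331. t₃ = (3/11) − (−1536/1331)·((3/11) − 1)/((−1536/1331) − 8) = 555/1523.

555/1523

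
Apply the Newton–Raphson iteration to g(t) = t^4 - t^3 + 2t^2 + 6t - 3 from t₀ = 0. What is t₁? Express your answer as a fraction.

g'(t) = 4t^3 - 3t^2 + 4t + 6.
g(0) = -3, g'(0) = 6, so t₁ = 0 - (-3)/6 = 1/2.

1/2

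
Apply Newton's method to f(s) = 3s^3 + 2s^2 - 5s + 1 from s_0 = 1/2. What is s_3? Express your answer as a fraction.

1823/8056

f'(s) = 9s^2 + 4s - 5.
f(1/2) = -5/8, f'(1/2) = -3/4, so s_1 = (1/2) - (-5/8)/(-3/4) = -1/3.
f(-1/3) = 25/9, f'(-1/3) = -16/3, so s_2 = (-1/3) - (25/9)/(-16/3) = 3/16.
f(3/16) = 625/4096, f'(3/16) = -1007/256, so s_3 = (3/16) - (625/4096)/(-1007/256) = 1823/8056.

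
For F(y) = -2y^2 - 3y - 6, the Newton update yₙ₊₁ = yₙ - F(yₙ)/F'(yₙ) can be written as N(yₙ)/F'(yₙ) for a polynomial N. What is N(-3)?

-12

F'(y) = -4y - 3.
N(y) = y·F'(y) - F(y) = y·(-4y - 3) - (-2y^2 - 3y - 6) = -2y^2 + 6.
N(-3) = -12.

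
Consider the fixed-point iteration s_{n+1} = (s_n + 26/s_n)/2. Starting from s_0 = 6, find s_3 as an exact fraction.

s_1 = (6 + 26/6)/2 = 31/6.
s_2 = (31/6 + 26/(31/6))/2 = 1897/372.
s_3 = (1897/372 + 26/(1897/372))/2 = 7196593/1411368.

7196593/1411368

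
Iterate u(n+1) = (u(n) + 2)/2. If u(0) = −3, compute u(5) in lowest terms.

u(1) = ((−3) + 2)/2 = −1/2.
u(2) = ((−1/2) + 2)/2 = 3/4.
u(3) = ((3/4) + 2)/2 = 11/8.
u(4) = ((11/8) + 2)/2 = 27/16.
u(5) = ((27/16) + 2)/2 = 59/32.

59/32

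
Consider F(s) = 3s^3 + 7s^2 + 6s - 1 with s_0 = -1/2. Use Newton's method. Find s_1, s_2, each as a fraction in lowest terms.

F'(s) = 9s^2 + 14s + 6.
F(-1/2) = -21/8, F'(-1/2) = 5/4, so s_1 = (-1/2) - (-21/8)/(5/4) = 8/5.
F(8/5) = 4851/125, F'(8/5) = 1286/25, so s_2 = (8/5) - (4851/125)/(1286/25) = 5437/6430.

s_1 = 8/5, s_2 = 5437/6430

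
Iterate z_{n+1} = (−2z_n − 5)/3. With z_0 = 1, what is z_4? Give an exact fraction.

z_1 = (−2·1 − 5)/3 = −7/3.
z_2 = (−2·(−7/3) − 5)/3 = −1/9.
z_3 = (−2·(−1/9) − 5)/3 = −43/27.
z_4 = (−2·(−43/27) − 5)/3 = −49/81.

−49/81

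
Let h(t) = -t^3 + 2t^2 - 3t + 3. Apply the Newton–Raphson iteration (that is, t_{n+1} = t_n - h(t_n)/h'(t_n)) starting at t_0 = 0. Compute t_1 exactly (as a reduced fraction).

h'(t) = -3t^2 + 4t - 3.
h(0) = 3, h'(0) = -3, so t_1 = 0 - 3/(-3) = 1.

1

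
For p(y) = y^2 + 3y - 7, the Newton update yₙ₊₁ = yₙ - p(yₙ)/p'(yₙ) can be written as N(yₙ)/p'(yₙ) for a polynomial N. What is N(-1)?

8

p'(y) = 2y + 3.
N(y) = y·p'(y) - p(y) = y·(2y + 3) - (y^2 + 3y - 7) = y^2 + 7.
N(-1) = 8.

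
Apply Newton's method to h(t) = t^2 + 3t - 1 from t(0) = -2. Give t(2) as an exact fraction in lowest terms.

h'(t) = 2t + 3.
h(-2) = -3, h'(-2) = -1, so t(1) = (-2) - (-3)/(-1) = -5.
h(-5) = 9, h'(-5) = -7, so t(2) = (-5) - 9/(-7) = -26/7.

-26/7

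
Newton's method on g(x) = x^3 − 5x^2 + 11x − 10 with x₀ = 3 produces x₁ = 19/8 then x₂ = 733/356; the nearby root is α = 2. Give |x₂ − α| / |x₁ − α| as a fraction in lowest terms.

x₁ − α = 19/8 − 2 = 3/8, so |x₁ − α| = 3/8.
x₂ − α = 733/356 − 2 = 21/356, so |x₂ − α| = 21/356.
Ratio = (21/356) / (3/8) = 14/89.

14/89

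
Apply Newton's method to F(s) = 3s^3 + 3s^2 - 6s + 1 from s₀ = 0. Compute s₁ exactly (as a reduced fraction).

1/6

F'(s) = 9s^2 + 6s - 6.
F(0) = 1, F'(0) = -6, so s₁ = 0 - 1/(-6) = 1/6.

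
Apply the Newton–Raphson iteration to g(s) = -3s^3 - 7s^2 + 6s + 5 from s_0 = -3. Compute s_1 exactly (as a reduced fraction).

-94/33

g'(s) = -9s^2 - 14s + 6.
g(-3) = 5, g'(-3) = -33, so s_1 = (-3) - 5/(-33) = -94/33.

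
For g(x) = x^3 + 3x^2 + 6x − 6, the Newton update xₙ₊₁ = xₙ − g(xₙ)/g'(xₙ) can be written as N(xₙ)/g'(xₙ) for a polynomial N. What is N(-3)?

g'(x) = 3x^2 + 6x + 6.
N(x) = x·g'(x) − g(x) = x·(3x^2 + 6x + 6) − (x^3 + 3x^2 + 6x − 6) = 2x^3 + 3x^2 + 6.
N(-3) = −21.

−21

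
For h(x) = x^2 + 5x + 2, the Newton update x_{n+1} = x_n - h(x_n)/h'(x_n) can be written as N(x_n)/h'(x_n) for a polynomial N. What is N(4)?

h'(x) = 2x + 5.
N(x) = x·h'(x) - h(x) = x·(2x + 5) - (x^2 + 5x + 2) = x^2 - 2.
N(4) = 14.

14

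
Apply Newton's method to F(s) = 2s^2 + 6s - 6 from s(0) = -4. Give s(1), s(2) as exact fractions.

F'(s) = 4s + 6.
F(-4) = 2, F'(-4) = -10, so s(1) = (-4) - 2/(-10) = -19/5.
F(-19/5) = 2/25, F'(-19/5) = -46/5, so s(2) = (-19/5) - (2/25)/(-46/5) = -436/115.

s(1) = -19/5, s(2) = -436/115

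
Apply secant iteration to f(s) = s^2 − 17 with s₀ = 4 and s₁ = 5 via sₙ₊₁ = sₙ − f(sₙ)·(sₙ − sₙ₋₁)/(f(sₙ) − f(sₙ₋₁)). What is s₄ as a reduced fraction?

f(4) = −1, f(5) = 8. s₂ = 5 − 8·(5 − 4)/(8 − (−1)) = 37/9.
f(5) = 8, f(37/9) = −8/81. s₃ = (37/9) − (−8/81)·((37/9) − 5)/((−8/81) − 8) = 169/41.
f(37/9) = −8/81, f(169/41) = −16/1681. s₄ = (169/41) − (−16/1681)·((169/41) − (37/9))/((−16/1681) − (−8/81)) = 6263/1519.

6263/1519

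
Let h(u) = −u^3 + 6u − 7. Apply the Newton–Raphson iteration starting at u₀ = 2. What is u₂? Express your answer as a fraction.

h'(u) = −3u^2 + 6.
h(2) = −3, h'(2) = −6, so u₁ = 2 − (−3)/(−6) = 3/2.
h(3/2) = −11/8, h'(3/2) = −3/4, so u₂ = (3/2) − (−11/8)/(−3/4) = −1/3.

−1/3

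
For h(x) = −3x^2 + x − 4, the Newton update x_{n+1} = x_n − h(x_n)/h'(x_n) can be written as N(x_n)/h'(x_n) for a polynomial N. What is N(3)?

h'(x) = −6x + 1.
N(x) = x·h'(x) − h(x) = x·(−6x + 1) − (−3x^2 + x − 4) = −3x^2 + 4.
N(3) = −23.

−23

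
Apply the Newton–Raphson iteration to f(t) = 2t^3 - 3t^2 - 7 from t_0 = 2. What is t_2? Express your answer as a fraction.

299/135

f'(t) = 6t^2 - 6t.
f(2) = -3, f'(2) = 12, so t_1 = 2 - (-3)/12 = 9/4.
f(9/4) = 19/32, f'(9/4) = 135/8, so t_2 = (9/4) - (19/32)/(135/8) = 299/135.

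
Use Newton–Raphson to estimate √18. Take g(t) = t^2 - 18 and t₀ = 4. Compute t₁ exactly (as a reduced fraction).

17/4

g'(t) = 2t.
g(4) = -2, g'(4) = 8, so t₁ = 4 - (-2)/8 = 17/4.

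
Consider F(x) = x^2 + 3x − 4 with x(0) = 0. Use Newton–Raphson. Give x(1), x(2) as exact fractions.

x(1) = 4/3, x(2) = 52/51

F'(x) = 2x + 3.
F(0) = −4, F'(0) = 3, so x(1) = 0 − (−4)/3 = 4/3.
F(4/3) = 16/9, F'(4/3) = 17/3, so x(2) = (4/3) − (16/9)/(17/3) = 52/51.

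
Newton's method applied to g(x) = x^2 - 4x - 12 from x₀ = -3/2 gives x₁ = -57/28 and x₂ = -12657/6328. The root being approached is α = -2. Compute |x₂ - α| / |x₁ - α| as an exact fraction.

1/226

x₁ - α = -57/28 - (-2) = -57/28 + 2 = -1/28, so |x₁ - α| = 1/28.
x₂ - α = -12657/6328 - (-2) = -12657/6328 + 2 = -1/6328, so |x₂ - α| = 1/6328.
Ratio = (1/6328) / (1/28) = 1/226.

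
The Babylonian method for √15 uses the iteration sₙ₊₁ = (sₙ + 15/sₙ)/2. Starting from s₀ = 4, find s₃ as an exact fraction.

7380481/1905632

s₁ = (4 + 15/4)/2 = 31/8.
s₂ = (31/8 + 15/(31/8))/2 = 1921/496.
s₃ = (1921/496 + 15/(1921/496))/2 = 7380481/1905632.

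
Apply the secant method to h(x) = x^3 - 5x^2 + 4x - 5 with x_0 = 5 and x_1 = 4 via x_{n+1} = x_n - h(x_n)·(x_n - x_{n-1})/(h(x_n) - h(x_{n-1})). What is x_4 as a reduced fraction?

56234164/12947141

h(5) = 15, h(4) = -5. x_2 = 4 - (-5)·(4 - 5)/((-5) - 15) = 17/4.
h(4) = -5, h(17/4) = -99/64. x_3 = (17/4) - (-99/64)·((17/4) - 4)/((-99/64) - (-5)) = 964/221.
h(17/4) = -99/64, h(964/221) = 3330855/10793861. x_4 = (964/221) - (3330855/10793861)·((964/221) - (17/4))/((3330855/10793861) - (-99/64)) = 56234164/12947141.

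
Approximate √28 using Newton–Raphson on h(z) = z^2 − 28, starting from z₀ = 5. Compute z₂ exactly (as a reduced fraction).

h'(z) = 2z.
h(5) = −3, h'(5) = 10, so z₁ = 5 − (−3)/10 = 53/10.
h(53/10) = 9/100, h'(53/10) = 53/5, so z₂ = (53/10) − (9/100)/(53/5) = 5609/1060.

5609/1060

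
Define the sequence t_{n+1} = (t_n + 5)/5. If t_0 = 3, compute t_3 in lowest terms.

158/125

t_1 = (3 + 5)/5 = 8/5.
t_2 = ((8/5) + 5)/5 = 33/25.
t_3 = ((33/25) + 5)/5 = 158/125.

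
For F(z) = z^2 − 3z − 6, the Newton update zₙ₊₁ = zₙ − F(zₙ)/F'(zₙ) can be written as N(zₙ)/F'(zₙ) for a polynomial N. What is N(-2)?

F'(z) = 2z − 3.
N(z) = z·F'(z) − F(z) = z·(2z − 3) − (z^2 − 3z − 6) = z^2 + 6.
N(-2) = 10.

10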